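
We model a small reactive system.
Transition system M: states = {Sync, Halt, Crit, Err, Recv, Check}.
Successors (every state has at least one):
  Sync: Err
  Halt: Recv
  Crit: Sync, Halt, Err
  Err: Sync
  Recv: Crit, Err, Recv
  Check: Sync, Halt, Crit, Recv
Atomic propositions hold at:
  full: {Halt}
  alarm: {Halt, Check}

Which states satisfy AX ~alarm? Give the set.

Sat(~alarm) = {Sync, Crit, Err, Recv}
Sat(AX ~alarm) = {s : every successor in {Sync, Crit, Err, Recv}} = {Sync, Halt, Err, Recv}

{Sync, Halt, Err, Recv}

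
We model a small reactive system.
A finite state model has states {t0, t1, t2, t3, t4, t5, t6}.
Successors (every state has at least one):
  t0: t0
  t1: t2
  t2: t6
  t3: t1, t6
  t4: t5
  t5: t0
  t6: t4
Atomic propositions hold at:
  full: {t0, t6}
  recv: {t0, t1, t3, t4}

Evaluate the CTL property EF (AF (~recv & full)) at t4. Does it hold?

Sat(~recv) = {t2, t5, t6}
Sat(~recv & full) = {t6}
AF (~recv & full): least fixpoint, start Z0 = {t6}, add states with every successor in Z. Z1 = {t2, t6}; Z2 = {t1, t2, t6}; Z3 = {t1, t2, t3, t6}; fixed.
Sat(AF (~recv & full)) = {t1, t2, t3, t6}
EF (AF (~recv & full)): least fixpoint, start Z0 = {t1, t2, t3, t6}, add states with some successor in Z. Already a fixed point.
Sat(EF (AF (~recv & full))) = {t1, t2, t3, t6}
t4 ∉ Sat(EF (AF (~recv & full))) = {t1, t2, t3, t6}, so the formula does not hold at t4.

No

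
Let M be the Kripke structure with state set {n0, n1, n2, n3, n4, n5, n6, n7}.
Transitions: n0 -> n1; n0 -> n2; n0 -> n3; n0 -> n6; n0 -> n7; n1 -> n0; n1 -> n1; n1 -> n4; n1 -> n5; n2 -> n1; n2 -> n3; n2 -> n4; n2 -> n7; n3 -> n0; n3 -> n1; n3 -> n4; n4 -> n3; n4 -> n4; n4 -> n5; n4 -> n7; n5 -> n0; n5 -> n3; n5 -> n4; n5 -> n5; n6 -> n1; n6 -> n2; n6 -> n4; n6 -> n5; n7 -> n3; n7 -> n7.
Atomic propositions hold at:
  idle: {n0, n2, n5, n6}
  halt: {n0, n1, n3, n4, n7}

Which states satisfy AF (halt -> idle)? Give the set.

Sat(halt -> idle) = {n0, n2, n5, n6}
AF (halt -> idle): least fixpoint, start Z0 = {n0, n2, n5, n6}, add states with every successor in Z. Already a fixed point.
Sat(AF (halt -> idle)) = {n0, n2, n5, n6}

{n0, n2, n5, n6}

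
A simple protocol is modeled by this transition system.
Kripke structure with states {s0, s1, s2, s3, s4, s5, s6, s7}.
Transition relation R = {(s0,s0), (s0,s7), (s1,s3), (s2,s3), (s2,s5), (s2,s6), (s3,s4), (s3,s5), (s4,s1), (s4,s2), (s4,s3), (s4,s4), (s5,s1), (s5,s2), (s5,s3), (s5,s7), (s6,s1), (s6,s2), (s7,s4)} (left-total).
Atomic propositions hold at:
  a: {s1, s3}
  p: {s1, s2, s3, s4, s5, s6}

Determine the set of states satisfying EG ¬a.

{s0, s2, s4, s5, s6, s7}

Sat(¬a) = {s0, s2, s4, s5, s6, s7}
EG ¬a: greatest fixpoint, start Z0 = {s0, s2, s4, s5, s6, s7}, keep only states in Sat with some successor in Z. Already a fixed point.
Sat(EG ¬a) = {s0, s2, s4, s5, s6, s7}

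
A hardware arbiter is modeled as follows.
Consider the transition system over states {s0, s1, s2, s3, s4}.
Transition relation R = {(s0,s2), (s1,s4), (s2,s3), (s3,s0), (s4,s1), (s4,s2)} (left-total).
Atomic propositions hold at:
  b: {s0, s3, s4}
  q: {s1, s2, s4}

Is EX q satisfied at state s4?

Sat(EX q) = {s : some successor in {s1, s2, s4}} = {s0, s1, s4}
s4 ∈ Sat(EX q) = {s0, s1, s4}, so the formula holds at s4.

Yes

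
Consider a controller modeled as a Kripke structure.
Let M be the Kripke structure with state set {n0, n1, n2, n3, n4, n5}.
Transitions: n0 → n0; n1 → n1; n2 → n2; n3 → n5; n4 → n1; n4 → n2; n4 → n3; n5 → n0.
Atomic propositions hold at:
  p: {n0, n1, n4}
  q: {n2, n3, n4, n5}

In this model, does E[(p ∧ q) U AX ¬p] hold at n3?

Sat(p ∧ q) = {n4}
Sat(¬p) = {n2, n3, n5}
Sat(AX ¬p) = {s : every successor in {n2, n3, n5}} = {n2, n3}
E[(p ∧ q) U AX ¬p]: least fixpoint, start Z0 = Sat(AX ¬p) = {n2, n3}, add states in Sat(p ∧ q) with some successor in Z. Z1 = {n2, n3, n4}; fixed.
Sat(E[(p ∧ q) U AX ¬p]) = {n2, n3, n4}
n3 ∈ Sat(E[(p ∧ q) U AX ¬p]) = {n2, n3, n4}, so the formula holds at n3.

Yes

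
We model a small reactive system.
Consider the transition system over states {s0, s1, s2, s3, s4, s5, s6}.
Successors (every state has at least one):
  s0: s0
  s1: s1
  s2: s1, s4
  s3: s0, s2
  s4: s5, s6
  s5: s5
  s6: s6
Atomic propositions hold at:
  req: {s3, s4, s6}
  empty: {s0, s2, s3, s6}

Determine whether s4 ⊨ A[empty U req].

Yes

A[empty U req]: least fixpoint, start Z0 = Sat(req) = {s3, s4, s6}, add states in Sat(empty) with every successor in Z. Already a fixed point.
Sat(A[empty U req]) = {s3, s4, s6}
s4 ∈ Sat(A[empty U req]) = {s3, s4, s6}, so the formula holds at s4.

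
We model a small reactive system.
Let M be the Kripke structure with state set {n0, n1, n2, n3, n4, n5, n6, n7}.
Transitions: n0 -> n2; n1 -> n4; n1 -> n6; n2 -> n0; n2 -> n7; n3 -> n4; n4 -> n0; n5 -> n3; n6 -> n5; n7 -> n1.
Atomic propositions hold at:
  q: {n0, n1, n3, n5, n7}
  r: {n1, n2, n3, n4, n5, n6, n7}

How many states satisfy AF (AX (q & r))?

3

Sat(q & r) = {n1, n3, n5, n7}
Sat(AX (q & r)) = {s : every successor in {n1, n3, n5, n7}} = {n5, n6, n7}
AF (AX (q & r)): least fixpoint, start Z0 = {n5, n6, n7}, add states with every successor in Z. Already a fixed point.
Sat(AF (AX (q & r))) = {n5, n6, n7}
|Sat(AF (AX (q & r)))| = |{n5, n6, n7}| = 3.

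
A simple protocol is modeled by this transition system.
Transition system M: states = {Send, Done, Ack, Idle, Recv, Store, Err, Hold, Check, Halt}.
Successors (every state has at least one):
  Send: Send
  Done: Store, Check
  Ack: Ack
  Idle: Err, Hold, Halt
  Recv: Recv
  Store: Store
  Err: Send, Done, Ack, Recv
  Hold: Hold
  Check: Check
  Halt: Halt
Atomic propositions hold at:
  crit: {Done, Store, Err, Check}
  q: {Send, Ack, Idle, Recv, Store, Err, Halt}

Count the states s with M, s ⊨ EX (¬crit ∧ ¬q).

Sat(¬crit) = {Send, Ack, Idle, Recv, Hold, Halt}
Sat(¬q) = {Done, Hold, Check}
Sat(¬crit ∧ ¬q) = {Hold}
Sat(EX (¬crit ∧ ¬q)) = {s : some successor in {Hold}} = {Idle, Hold}
|Sat(EX (¬crit ∧ ¬q))| = |{Idle, Hold}| = 2.

2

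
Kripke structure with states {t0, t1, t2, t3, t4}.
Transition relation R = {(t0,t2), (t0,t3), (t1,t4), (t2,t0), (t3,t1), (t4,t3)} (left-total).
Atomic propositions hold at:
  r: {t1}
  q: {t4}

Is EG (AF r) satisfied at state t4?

Yes

AF r: least fixpoint, start Z0 = {t1}, add states with every successor in Z. Z1 = {t1, t3}; Z2 = {t1, t3, t4}; fixed.
Sat(AF r) = {t1, t3, t4}
EG (AF r): greatest fixpoint, start Z0 = {t1, t3, t4}, keep only states in Sat with some successor in Z. Already a fixed point.
Sat(EG (AF r)) = {t1, t3, t4}
t4 ∈ Sat(EG (AF r)) = {t1, t3, t4}, so the formula holds at t4.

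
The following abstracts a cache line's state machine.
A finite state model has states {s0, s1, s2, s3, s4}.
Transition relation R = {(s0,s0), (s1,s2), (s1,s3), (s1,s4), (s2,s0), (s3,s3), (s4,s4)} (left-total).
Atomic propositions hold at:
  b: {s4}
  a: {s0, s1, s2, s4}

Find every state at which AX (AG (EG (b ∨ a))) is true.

{s0, s2, s4}

Sat(b ∨ a) = {s0, s1, s2, s4}
EG (b ∨ a): greatest fixpoint, start Z0 = {s0, s1, s2, s4}, keep only states in Sat with some successor in Z. Already a fixed point.
Sat(EG (b ∨ a)) = {s0, s1, s2, s4}
AG (EG (b ∨ a)): greatest fixpoint, start Z0 = {s0, s1, s2, s4}, keep only states in Sat with every successor in Z. Z1 = {s0, s2, s4}; fixed.
Sat(AG (EG (b ∨ a))) = {s0, s2, s4}
Sat(AX (AG (EG (b ∨ a)))) = {s : every successor in {s0, s2, s4}} = {s0, s2, s4}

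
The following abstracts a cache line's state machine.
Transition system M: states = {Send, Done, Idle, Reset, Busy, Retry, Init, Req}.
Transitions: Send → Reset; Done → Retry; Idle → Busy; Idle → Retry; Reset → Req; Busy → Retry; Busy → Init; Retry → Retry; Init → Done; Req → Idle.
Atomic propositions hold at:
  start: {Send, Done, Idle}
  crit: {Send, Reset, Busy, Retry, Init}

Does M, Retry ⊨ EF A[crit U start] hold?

A[crit U start]: least fixpoint, start Z0 = Sat(start) = {Send, Done, Idle}, add states in Sat(crit) with every successor in Z. Z1 = {Send, Done, Idle, Init}; fixed.
Sat(A[crit U start]) = {Send, Done, Idle, Init}
EF A[crit U start]: least fixpoint, start Z0 = {Send, Done, Idle, Init}, add states with some successor in Z. Z1 = {Send, Done, Idle, Busy, Init, Req}; Z2 = {Send, Done, Idle, Reset, Busy, Init, Req}; fixed.
Sat(EF A[crit U start]) = {Send, Done, Idle, Reset, Busy, Init, Req}
Retry ∉ Sat(EF A[crit U start]) = {Send, Done, Idle, Reset, Busy, Init, Req}, so the formula does not hold at Retry.

No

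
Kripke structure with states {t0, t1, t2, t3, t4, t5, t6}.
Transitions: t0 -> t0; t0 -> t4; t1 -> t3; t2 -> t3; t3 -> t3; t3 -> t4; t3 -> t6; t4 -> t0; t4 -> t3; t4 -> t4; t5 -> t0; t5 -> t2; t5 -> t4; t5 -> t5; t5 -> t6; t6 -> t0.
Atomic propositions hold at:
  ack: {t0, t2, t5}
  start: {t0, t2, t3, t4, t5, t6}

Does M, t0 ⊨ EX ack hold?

Sat(EX ack) = {s : some successor in {t0, t2, t5}} = {t0, t4, t5, t6}
t0 ∈ Sat(EX ack) = {t0, t4, t5, t6}, so the formula holds at t0.

Yes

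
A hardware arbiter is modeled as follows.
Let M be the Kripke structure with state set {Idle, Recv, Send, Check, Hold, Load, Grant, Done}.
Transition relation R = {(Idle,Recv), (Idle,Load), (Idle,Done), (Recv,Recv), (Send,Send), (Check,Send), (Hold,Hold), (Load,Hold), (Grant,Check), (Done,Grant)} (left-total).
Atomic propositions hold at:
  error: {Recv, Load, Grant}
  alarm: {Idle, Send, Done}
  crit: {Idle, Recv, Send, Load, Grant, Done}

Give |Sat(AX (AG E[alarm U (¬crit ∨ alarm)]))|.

5

Sat(¬crit) = {Check, Hold}
Sat(¬crit ∨ alarm) = {Idle, Send, Check, Hold, Done}
E[alarm U (¬crit ∨ alarm)]: least fixpoint, start Z0 = Sat((¬crit ∨ alarm)) = {Idle, Send, Check, Hold, Done}, add states in Sat(alarm) with some successor in Z. Already a fixed point.
Sat(E[alarm U (¬crit ∨ alarm)]) = {Idle, Send, Check, Hold, Done}
AG E[alarm U (¬crit ∨ alarm)]: greatest fixpoint, start Z0 = {Idle, Send, Check, Hold, Done}, keep only states in Sat with every successor in Z. Z1 = {Send, Check, Hold}; fixed.
Sat(AG E[alarm U (¬crit ∨ alarm)]) = {Send, Check, Hold}
Sat(AX (AG E[alarm U (¬crit ∨ alarm)])) = {s : every successor in {Send, Check, Hold}} = {Send, Check, Hold, Load, Grant}
|Sat(AX (AG E[alarm U (¬crit ∨ alarm)]))| = |{Send, Check, Hold, Load, Grant}| = 5.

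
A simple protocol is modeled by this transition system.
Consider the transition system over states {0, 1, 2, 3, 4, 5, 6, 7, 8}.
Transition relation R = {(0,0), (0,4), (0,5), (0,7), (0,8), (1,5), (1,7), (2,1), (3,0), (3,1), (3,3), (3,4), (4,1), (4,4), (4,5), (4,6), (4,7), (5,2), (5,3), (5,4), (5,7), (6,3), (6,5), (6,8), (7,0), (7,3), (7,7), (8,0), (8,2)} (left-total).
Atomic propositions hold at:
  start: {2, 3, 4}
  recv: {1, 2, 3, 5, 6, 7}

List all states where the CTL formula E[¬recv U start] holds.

Sat(¬recv) = {0, 4, 8}
E[¬recv U start]: least fixpoint, start Z0 = Sat(start) = {2, 3, 4}, add states in Sat(¬recv) with some successor in Z. Z1 = {0, 2, 3, 4, 8}; fixed.
Sat(E[¬recv U start]) = {0, 2, 3, 4, 8}

{0, 2, 3, 4, 8}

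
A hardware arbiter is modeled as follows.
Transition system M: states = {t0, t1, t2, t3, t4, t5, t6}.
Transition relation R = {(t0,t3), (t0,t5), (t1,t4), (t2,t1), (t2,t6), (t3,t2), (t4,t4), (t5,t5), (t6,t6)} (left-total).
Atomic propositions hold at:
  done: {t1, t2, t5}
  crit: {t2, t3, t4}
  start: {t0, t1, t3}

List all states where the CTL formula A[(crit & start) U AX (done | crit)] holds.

{t0, t1, t3, t4, t5}

Sat(crit & start) = {t3}
Sat(done | crit) = {t1, t2, t3, t4, t5}
Sat(AX (done | crit)) = {s : every successor in {t1, t2, t3, t4, t5}} = {t0, t1, t3, t4, t5}
A[(crit & start) U AX (done | crit)]: least fixpoint, start Z0 = Sat(AX (done | crit)) = {t0, t1, t3, t4, t5}, add states in Sat(crit & start) with every successor in Z. Already a fixed point.
Sat(A[(crit & start) U AX (done | crit)]) = {t0, t1, t3, t4, t5}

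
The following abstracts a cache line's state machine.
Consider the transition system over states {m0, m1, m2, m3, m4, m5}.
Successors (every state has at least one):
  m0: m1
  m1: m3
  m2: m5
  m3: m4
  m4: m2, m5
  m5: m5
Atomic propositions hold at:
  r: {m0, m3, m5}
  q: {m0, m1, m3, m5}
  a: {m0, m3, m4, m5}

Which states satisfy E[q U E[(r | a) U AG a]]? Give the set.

Sat(r | a) = {m0, m3, m4, m5}
AG a: greatest fixpoint, start Z0 = {m0, m3, m4, m5}, keep only states in Sat with every successor in Z. Z1 = {m3, m5}; Z2 = {m5}; fixed.
Sat(AG a) = {m5}
E[(r | a) U AG a]: least fixpoint, start Z0 = Sat(AG a) = {m5}, add states in Sat(r | a) with some successor in Z. Z1 = {m4, m5}; Z2 = {m3, m4, m5}; fixed.
Sat(E[(r | a) U AG a]) = {m3, m4, m5}
E[q U E[(r | a) U AG a]]: least fixpoint, start Z0 = Sat(E[(r | a) U AG a]) = {m3, m4, m5}, add states in Sat(q) with some successor in Z. Z1 = {m1, m3, m4, m5}; Z2 = {m0, m1, m3, m4, m5}; fixed.
Sat(E[q U E[(r | a) U AG a]]) = {m0, m1, m3, m4, m5}

{m0, m1, m3, m4, m5}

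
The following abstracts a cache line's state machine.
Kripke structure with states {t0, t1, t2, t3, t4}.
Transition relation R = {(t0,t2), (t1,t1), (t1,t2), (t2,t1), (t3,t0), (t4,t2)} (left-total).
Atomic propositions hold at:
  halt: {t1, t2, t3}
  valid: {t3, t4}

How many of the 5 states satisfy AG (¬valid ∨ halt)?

4

Sat(¬valid) = {t0, t1, t2}
Sat(¬valid ∨ halt) = {t0, t1, t2, t3}
AG (¬valid ∨ halt): greatest fixpoint, start Z0 = {t0, t1, t2, t3}, keep only states in Sat with every successor in Z. Already a fixed point.
Sat(AG (¬valid ∨ halt)) = {t0, t1, t2, t3}
|Sat(AG (¬valid ∨ halt))| = |{t0, t1, t2, t3}| = 4.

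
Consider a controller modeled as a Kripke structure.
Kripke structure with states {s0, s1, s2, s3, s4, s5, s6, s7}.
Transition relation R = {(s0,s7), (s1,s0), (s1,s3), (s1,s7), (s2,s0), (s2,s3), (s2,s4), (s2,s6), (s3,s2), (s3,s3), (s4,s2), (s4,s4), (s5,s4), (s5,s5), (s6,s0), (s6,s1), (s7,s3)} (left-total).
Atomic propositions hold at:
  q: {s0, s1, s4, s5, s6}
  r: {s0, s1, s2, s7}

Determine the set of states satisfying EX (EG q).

EG q: greatest fixpoint, start Z0 = {s0, s1, s4, s5, s6}, keep only states in Sat with some successor in Z. Z1 = {s1, s4, s5, s6}; Z2 = {s4, s5, s6}; Z3 = {s4, s5}; fixed.
Sat(EG q) = {s4, s5}
Sat(EX (EG q)) = {s : some successor in {s4, s5}} = {s2, s4, s5}

{s2, s4, s5}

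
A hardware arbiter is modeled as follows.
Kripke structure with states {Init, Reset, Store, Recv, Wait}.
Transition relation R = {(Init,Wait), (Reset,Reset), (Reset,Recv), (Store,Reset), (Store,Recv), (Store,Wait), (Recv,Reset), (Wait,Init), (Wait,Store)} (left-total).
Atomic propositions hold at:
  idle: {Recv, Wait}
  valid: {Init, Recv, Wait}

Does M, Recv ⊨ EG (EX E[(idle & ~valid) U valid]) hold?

Sat(~valid) = {Reset, Store}
Sat(idle & ~valid) = ∅
E[(idle & ~valid) U valid]: least fixpoint, start Z0 = Sat(valid) = {Init, Recv, Wait}, add states in Sat(idle & ~valid) with some successor in Z. Already a fixed point.
Sat(E[(idle & ~valid) U valid]) = {Init, Recv, Wait}
Sat(EX E[(idle & ~valid) U valid]) = {s : some successor in {Init, Recv, Wait}} = {Init, Reset, Store, Wait}
EG (EX E[(idle & ~valid) U valid]): greatest fixpoint, start Z0 = {Init, Reset, Store, Wait}, keep only states in Sat with some successor in Z. Already a fixed point.
Sat(EG (EX E[(idle & ~valid) U valid])) = {Init, Reset, Store, Wait}
Recv ∉ Sat(EG (EX E[(idle & ~valid) U valid])) = {Init, Reset, Store, Wait}, so the formula does not hold at Recv.

No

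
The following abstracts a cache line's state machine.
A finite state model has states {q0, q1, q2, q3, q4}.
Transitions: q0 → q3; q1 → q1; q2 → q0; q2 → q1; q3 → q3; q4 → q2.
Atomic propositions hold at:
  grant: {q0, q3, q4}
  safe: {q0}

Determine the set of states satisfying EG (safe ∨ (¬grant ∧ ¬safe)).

Sat(¬grant) = {q1, q2}
Sat(¬safe) = {q1, q2, q3, q4}
Sat(¬grant ∧ ¬safe) = {q1, q2}
Sat(safe ∨ (¬grant ∧ ¬safe)) = {q0, q1, q2}
EG (safe ∨ (¬grant ∧ ¬safe)): greatest fixpoint, start Z0 = {q0, q1, q2}, keep only states in Sat with some successor in Z. Z1 = {q1, q2}; fixed.
Sat(EG (safe ∨ (¬grant ∧ ¬safe))) = {q1, q2}

{q1, q2}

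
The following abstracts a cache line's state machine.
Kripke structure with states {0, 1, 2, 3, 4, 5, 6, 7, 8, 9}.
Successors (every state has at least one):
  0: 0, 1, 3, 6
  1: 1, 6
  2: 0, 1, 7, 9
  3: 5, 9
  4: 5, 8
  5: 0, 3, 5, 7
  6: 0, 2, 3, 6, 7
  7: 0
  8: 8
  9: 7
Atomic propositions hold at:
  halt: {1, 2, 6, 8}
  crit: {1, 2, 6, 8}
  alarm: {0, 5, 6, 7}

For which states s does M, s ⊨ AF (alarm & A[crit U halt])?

{6}

A[crit U halt]: least fixpoint, start Z0 = Sat(halt) = {1, 2, 6, 8}, add states in Sat(crit) with every successor in Z. Already a fixed point.
Sat(A[crit U halt]) = {1, 2, 6, 8}
Sat(alarm & A[crit U halt]) = {6}
AF (alarm & A[crit U halt]): least fixpoint, start Z0 = {6}, add states with every successor in Z. Already a fixed point.
Sat(AF (alarm & A[crit U halt])) = {6}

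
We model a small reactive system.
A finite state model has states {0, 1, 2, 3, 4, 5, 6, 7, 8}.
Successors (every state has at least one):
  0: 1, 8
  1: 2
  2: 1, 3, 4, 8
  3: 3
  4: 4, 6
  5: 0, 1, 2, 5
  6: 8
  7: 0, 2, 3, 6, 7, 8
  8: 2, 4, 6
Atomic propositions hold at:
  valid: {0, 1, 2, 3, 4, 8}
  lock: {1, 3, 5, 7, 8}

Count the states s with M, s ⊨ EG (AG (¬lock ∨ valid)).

Sat(¬lock) = {0, 2, 4, 6}
Sat(¬lock ∨ valid) = {0, 1, 2, 3, 4, 6, 8}
AG (¬lock ∨ valid): greatest fixpoint, start Z0 = {0, 1, 2, 3, 4, 6, 8}, keep only states in Sat with every successor in Z. Already a fixed point.
Sat(AG (¬lock ∨ valid)) = {0, 1, 2, 3, 4, 6, 8}
EG (AG (¬lock ∨ valid)): greatest fixpoint, start Z0 = {0, 1, 2, 3, 4, 6, 8}, keep only states in Sat with some successor in Z. Already a fixed point.
Sat(EG (AG (¬lock ∨ valid))) = {0, 1, 2, 3, 4, 6, 8}
|Sat(EG (AG (¬lock ∨ valid)))| = |{0, 1, 2, 3, 4, 6, 8}| = 7.

7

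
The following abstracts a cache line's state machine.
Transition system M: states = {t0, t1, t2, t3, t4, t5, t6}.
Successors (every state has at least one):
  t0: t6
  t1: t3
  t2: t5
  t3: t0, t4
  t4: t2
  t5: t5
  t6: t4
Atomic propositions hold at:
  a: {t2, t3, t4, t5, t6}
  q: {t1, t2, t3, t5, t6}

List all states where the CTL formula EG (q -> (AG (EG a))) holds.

EG a: greatest fixpoint, start Z0 = {t2, t3, t4, t5, t6}, keep only states in Sat with some successor in Z. Already a fixed point.
Sat(EG a) = {t2, t3, t4, t5, t6}
AG (EG a): greatest fixpoint, start Z0 = {t2, t3, t4, t5, t6}, keep only states in Sat with every successor in Z. Z1 = {t2, t4, t5, t6}; fixed.
Sat(AG (EG a)) = {t2, t4, t5, t6}
Sat(q -> (AG (EG a))) = {t0, t2, t4, t5, t6}
EG (q -> (AG (EG a))): greatest fixpoint, start Z0 = {t0, t2, t4, t5, t6}, keep only states in Sat with some successor in Z. Already a fixed point.
Sat(EG (q -> (AG (EG a)))) = {t0, t2, t4, t5, t6}

{t0, t2, t4, t5, t6}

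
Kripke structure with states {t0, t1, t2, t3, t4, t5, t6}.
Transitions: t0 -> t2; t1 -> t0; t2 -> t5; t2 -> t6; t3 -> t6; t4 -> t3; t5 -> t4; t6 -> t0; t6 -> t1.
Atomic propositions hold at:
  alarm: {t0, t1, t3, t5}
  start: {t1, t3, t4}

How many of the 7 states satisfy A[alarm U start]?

4

A[alarm U start]: least fixpoint, start Z0 = Sat(start) = {t1, t3, t4}, add states in Sat(alarm) with every successor in Z. Z1 = {t1, t3, t4, t5}; fixed.
Sat(A[alarm U start]) = {t1, t3, t4, t5}
|Sat(A[alarm U start])| = |{t1, t3, t4, t5}| = 4.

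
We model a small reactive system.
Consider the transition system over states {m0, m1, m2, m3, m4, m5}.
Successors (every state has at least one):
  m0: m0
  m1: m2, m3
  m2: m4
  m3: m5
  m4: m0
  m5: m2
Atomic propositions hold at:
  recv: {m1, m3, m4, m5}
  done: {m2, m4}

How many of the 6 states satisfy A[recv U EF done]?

5

EF done: least fixpoint, start Z0 = {m2, m4}, add states with some successor in Z. Z1 = {m1, m2, m4, m5}; Z2 = {m1, m2, m3, m4, m5}; fixed.
Sat(EF done) = {m1, m2, m3, m4, m5}
A[recv U EF done]: least fixpoint, start Z0 = Sat(EF done) = {m1, m2, m3, m4, m5}, add states in Sat(recv) with every successor in Z. Already a fixed point.
Sat(A[recv U EF done]) = {m1, m2, m3, m4, m5}
|Sat(A[recv U EF done])| = |{m1, m2, m3, m4, m5}| = 5.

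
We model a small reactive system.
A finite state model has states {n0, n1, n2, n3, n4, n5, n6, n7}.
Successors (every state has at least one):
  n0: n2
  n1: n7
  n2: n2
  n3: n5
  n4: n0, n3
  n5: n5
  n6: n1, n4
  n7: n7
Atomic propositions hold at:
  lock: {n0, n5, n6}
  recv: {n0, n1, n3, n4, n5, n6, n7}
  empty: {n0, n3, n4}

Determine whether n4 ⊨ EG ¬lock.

Sat(¬lock) = {n1, n2, n3, n4, n7}
EG ¬lock: greatest fixpoint, start Z0 = {n1, n2, n3, n4, n7}, keep only states in Sat with some successor in Z. Z1 = {n1, n2, n4, n7}; Z2 = {n1, n2, n7}; fixed.
Sat(EG ¬lock) = {n1, n2, n7}
n4 ∉ Sat(EG ¬lock) = {n1, n2, n7}, so the formula does not hold at n4.

No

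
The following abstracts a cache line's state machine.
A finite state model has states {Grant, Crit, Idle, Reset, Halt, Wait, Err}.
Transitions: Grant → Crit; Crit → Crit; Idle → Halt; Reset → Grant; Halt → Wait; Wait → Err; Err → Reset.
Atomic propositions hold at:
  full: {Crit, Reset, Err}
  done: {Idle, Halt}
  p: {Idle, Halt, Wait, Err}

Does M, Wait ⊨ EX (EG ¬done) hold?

Yes

Sat(¬done) = {Grant, Crit, Reset, Wait, Err}
EG ¬done: greatest fixpoint, start Z0 = {Grant, Crit, Reset, Wait, Err}, keep only states in Sat with some successor in Z. Already a fixed point.
Sat(EG ¬done) = {Grant, Crit, Reset, Wait, Err}
Sat(EX (EG ¬done)) = {s : some successor in {Grant, Crit, Reset, Wait, Err}} = {Grant, Crit, Reset, Halt, Wait, Err}
Wait ∈ Sat(EX (EG ¬done)) = {Grant, Crit, Reset, Halt, Wait, Err}, so the formula holds at Wait.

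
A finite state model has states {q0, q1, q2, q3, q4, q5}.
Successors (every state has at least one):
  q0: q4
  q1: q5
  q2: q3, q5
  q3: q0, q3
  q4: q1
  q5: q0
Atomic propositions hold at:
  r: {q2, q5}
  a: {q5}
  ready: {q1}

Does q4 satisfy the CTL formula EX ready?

Yes

Sat(EX ready) = {s : some successor in {q1}} = {q4}
q4 ∈ Sat(EX ready) = {q4}, so the formula holds at q4.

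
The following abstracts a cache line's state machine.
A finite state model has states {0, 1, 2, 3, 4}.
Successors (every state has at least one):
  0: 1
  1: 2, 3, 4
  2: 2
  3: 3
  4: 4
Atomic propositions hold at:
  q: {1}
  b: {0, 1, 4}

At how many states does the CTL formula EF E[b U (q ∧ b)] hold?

2

Sat(q ∧ b) = {1}
E[b U (q ∧ b)]: least fixpoint, start Z0 = Sat((q ∧ b)) = {1}, add states in Sat(b) with some successor in Z. Z1 = {0, 1}; fixed.
Sat(E[b U (q ∧ b)]) = {0, 1}
EF E[b U (q ∧ b)]: least fixpoint, start Z0 = {0, 1}, add states with some successor in Z. Already a fixed point.
Sat(EF E[b U (q ∧ b)]) = {0, 1}
|Sat(EF E[b U (q ∧ b)])| = |{0, 1}| = 2.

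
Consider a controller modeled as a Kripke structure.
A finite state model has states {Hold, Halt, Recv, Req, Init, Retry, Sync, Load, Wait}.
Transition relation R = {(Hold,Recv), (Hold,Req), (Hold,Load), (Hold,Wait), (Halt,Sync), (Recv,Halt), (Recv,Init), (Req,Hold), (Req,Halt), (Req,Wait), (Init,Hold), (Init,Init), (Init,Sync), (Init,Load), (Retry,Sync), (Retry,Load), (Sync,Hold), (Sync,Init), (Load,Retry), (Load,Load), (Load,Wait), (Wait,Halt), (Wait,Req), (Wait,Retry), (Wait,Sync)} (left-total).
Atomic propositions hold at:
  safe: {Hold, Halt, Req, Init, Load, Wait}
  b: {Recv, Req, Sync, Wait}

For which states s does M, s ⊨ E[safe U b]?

E[safe U b]: least fixpoint, start Z0 = Sat(b) = {Recv, Req, Sync, Wait}, add states in Sat(safe) with some successor in Z. Z1 = {Hold, Halt, Recv, Req, Init, Sync, Load, Wait}; fixed.
Sat(E[safe U b]) = {Hold, Halt, Recv, Req, Init, Sync, Load, Wait}

{Hold, Halt, Recv, Req, Init, Sync, Load, Wait}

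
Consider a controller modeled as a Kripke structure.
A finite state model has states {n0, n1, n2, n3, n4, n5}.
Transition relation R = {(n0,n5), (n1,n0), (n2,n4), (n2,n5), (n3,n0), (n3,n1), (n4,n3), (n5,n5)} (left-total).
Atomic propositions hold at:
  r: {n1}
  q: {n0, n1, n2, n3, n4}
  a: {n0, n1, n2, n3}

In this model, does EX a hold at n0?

Sat(EX a) = {s : some successor in {n0, n1, n2, n3}} = {n1, n3, n4}
n0 ∉ Sat(EX a) = {n1, n3, n4}, so the formula does not hold at n0.

No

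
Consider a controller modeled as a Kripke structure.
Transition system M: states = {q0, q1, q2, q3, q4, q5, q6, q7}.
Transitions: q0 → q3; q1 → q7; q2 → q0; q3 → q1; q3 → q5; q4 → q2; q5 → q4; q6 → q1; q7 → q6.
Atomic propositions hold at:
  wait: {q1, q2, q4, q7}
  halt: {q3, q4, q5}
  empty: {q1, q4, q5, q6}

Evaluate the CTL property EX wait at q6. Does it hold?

Yes

Sat(EX wait) = {s : some successor in {q1, q2, q4, q7}} = {q1, q3, q4, q5, q6}
q6 ∈ Sat(EX wait) = {q1, q3, q4, q5, q6}, so the formula holds at q6.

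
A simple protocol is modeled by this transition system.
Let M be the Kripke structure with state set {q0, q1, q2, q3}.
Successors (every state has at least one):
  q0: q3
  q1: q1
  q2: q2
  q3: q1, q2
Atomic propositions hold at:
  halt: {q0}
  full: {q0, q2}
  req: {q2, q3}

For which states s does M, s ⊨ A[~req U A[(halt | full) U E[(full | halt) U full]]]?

Sat(~req) = {q0, q1}
Sat(halt | full) = {q0, q2}
Sat(full | halt) = {q0, q2}
E[(full | halt) U full]: least fixpoint, start Z0 = Sat(full) = {q0, q2}, add states in Sat(full | halt) with some successor in Z. Already a fixed point.
Sat(E[(full | halt) U full]) = {q0, q2}
A[(halt | full) U E[(full | halt) U full]]: least fixpoint, start Z0 = Sat(E[(full | halt) U full]) = {q0, q2}, add states in Sat(halt | full) with every successor in Z. Already a fixed point.
Sat(A[(halt | full) U E[(full | halt) U full]]) = {q0, q2}
A[~req U A[(halt | full) U E[(full | halt) U full]]]: least fixpoint, start Z0 = Sat(A[(halt | full) U E[(full | halt) U full]]) = {q0, q2}, add states in Sat(~req) with every successor in Z. Already a fixed point.
Sat(A[~req U A[(halt | full) U E[(full | halt) U full]]]) = {q0, q2}

{q0, q2}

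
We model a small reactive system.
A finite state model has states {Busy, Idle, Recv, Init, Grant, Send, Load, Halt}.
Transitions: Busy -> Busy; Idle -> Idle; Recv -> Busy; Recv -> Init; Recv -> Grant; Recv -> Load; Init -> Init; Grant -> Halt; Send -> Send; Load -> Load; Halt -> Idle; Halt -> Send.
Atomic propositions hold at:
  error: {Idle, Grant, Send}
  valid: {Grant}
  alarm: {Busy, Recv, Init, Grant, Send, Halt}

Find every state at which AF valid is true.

AF valid: least fixpoint, start Z0 = {Grant}, add states with every successor in Z. Already a fixed point.
Sat(AF valid) = {Grant}

{Grant}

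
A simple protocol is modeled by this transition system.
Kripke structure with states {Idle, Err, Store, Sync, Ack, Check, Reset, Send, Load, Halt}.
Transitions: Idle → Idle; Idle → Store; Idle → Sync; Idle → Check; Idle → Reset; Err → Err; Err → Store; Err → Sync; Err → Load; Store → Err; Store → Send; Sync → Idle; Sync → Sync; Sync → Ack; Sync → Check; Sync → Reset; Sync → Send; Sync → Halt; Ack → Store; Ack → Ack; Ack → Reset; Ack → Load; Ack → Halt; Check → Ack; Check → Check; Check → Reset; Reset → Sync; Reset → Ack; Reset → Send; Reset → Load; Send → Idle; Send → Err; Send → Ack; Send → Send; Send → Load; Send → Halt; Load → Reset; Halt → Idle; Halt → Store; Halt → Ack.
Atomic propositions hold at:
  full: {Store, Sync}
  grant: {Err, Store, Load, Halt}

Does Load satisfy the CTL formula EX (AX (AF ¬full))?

Sat(¬full) = {Idle, Err, Ack, Check, Reset, Send, Load, Halt}
AF ¬full: least fixpoint, start Z0 = {Idle, Err, Ack, Check, Reset, Send, Load, Halt}, add states with every successor in Z. Z1 = {Idle, Err, Store, Ack, Check, Reset, Send, Load, Halt}; fixed.
Sat(AF ¬full) = {Idle, Err, Store, Ack, Check, Reset, Send, Load, Halt}
Sat(AX (AF ¬full)) = {s : every successor in {Idle, Err, Store, Ack, Check, Reset, Send, Load, Halt}} = {Store, Ack, Check, Send, Load, Halt}
Sat(EX (AX (AF ¬full))) = {s : some successor in {Store, Ack, Check, Send, Load, Halt}} = {Idle, Err, Store, Sync, Ack, Check, Reset, Send, Halt}
Load ∉ Sat(EX (AX (AF ¬full))) = {Idle, Err, Store, Sync, Ack, Check, Reset, Send, Halt}, so the formula does not hold at Load.

No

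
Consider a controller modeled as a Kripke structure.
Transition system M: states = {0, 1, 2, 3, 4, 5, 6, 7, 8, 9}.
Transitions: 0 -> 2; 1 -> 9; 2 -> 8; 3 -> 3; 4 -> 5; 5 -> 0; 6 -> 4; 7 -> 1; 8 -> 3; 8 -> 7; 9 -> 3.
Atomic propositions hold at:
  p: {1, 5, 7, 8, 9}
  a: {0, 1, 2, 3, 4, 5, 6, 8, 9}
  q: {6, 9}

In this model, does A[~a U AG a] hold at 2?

Sat(~a) = {7}
AG a: greatest fixpoint, start Z0 = {0, 1, 2, 3, 4, 5, 6, 8, 9}, keep only states in Sat with every successor in Z. Z1 = {0, 1, 2, 3, 4, 5, 6, 9}; Z2 = {0, 1, 3, 4, 5, 6, 9}; Z3 = {1, 3, 4, 5, 6, 9}; Z4 = {1, 3, 4, 6, 9}; Z5 = {1, 3, 6, 9}; Z6 = {1, 3, 9}; fixed.
Sat(AG a) = {1, 3, 9}
A[~a U AG a]: least fixpoint, start Z0 = Sat(AG a) = {1, 3, 9}, add states in Sat(~a) with every successor in Z. Z1 = {1, 3, 7, 9}; fixed.
Sat(A[~a U AG a]) = {1, 3, 7, 9}
2 ∉ Sat(A[~a U AG a]) = {1, 3, 7, 9}, so the formula does not hold at 2.

No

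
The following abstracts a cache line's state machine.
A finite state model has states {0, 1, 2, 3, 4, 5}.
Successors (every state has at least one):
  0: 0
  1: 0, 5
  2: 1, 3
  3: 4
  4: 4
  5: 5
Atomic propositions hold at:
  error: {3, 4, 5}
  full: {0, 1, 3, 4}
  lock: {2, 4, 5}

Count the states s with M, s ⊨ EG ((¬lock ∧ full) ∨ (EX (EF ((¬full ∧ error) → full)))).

Sat(¬lock) = {0, 1, 3}
Sat(¬lock ∧ full) = {0, 1, 3}
Sat(¬full) = {2, 5}
Sat(¬full ∧ error) = {5}
Sat((¬full ∧ error) → full) = {0, 1, 2, 3, 4}
EF ((¬full ∧ error) → full): least fixpoint, start Z0 = {0, 1, 2, 3, 4}, add states with some successor in Z. Already a fixed point.
Sat(EF ((¬full ∧ error) → full)) = {0, 1, 2, 3, 4}
Sat(EX (EF ((¬full ∧ error) → full))) = {s : some successor in {0, 1, 2, 3, 4}} = {0, 1, 2, 3, 4}
Sat((¬lock ∧ full) ∨ (EX (EF ((¬full ∧ error) → full)))) = {0, 1, 2, 3, 4}
EG ((¬lock ∧ full) ∨ (EX (EF ((¬full ∧ error) → full)))): greatest fixpoint, start Z0 = {0, 1, 2, 3, 4}, keep only states in Sat with some successor in Z. Already a fixed point.
Sat(EG ((¬lock ∧ full) ∨ (EX (EF ((¬full ∧ error) → full))))) = {0, 1, 2, 3, 4}
|Sat(EG ((¬lock ∧ full) ∨ (EX (EF ((¬full ∧ error) → full)))))| = |{0, 1, 2, 3, 4}| = 5.

5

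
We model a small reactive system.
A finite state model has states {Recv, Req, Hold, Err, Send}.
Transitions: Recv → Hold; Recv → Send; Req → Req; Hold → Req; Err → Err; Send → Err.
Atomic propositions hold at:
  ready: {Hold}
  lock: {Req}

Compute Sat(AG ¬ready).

{Req, Err, Send}

Sat(¬ready) = {Recv, Req, Err, Send}
AG ¬ready: greatest fixpoint, start Z0 = {Recv, Req, Err, Send}, keep only states in Sat with every successor in Z. Z1 = {Req, Err, Send}; fixed.
Sat(AG ¬ready) = {Req, Err, Send}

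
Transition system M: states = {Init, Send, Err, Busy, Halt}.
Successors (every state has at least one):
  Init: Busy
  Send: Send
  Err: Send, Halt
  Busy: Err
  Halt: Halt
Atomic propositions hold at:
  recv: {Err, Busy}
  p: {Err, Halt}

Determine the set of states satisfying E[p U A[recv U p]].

A[recv U p]: least fixpoint, start Z0 = Sat(p) = {Err, Halt}, add states in Sat(recv) with every successor in Z. Z1 = {Err, Busy, Halt}; fixed.
Sat(A[recv U p]) = {Err, Busy, Halt}
E[p U A[recv U p]]: least fixpoint, start Z0 = Sat(A[recv U p]) = {Err, Busy, Halt}, add states in Sat(p) with some successor in Z. Already a fixed point.
Sat(E[p U A[recv U p]]) = {Err, Busy, Halt}

{Err, Busy, Halt}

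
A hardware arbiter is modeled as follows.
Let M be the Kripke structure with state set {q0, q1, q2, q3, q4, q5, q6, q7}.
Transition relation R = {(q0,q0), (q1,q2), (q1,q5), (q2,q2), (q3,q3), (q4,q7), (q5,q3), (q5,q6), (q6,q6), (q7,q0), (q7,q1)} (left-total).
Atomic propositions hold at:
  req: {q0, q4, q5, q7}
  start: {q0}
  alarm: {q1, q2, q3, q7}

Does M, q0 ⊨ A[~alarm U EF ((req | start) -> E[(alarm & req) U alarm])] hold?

Sat(~alarm) = {q0, q4, q5, q6}
Sat(req | start) = {q0, q4, q5, q7}
Sat(alarm & req) = {q7}
E[(alarm & req) U alarm]: least fixpoint, start Z0 = Sat(alarm) = {q1, q2, q3, q7}, add states in Sat(alarm & req) with some successor in Z. Already a fixed point.
Sat(E[(alarm & req) U alarm]) = {q1, q2, q3, q7}
Sat((req | start) -> E[(alarm & req) U alarm]) = {q1, q2, q3, q6, q7}
EF ((req | start) -> E[(alarm & req) U alarm]): least fixpoint, start Z0 = {q1, q2, q3, q6, q7}, add states with some successor in Z. Z1 = {q1, q2, q3, q4, q5, q6, q7}; fixed.
Sat(EF ((req | start) -> E[(alarm & req) U alarm])) = {q1, q2, q3, q4, q5, q6, q7}
A[~alarm U EF ((req | start) -> E[(alarm & req) U alarm])]: least fixpoint, start Z0 = Sat(EF ((req | start) -> E[(alarm & req) U alarm])) = {q1, q2, q3, q4, q5, q6, q7}, add states in Sat(~alarm) with every successor in Z. Already a fixed point.
Sat(A[~alarm U EF ((req | start) -> E[(alarm & req) U alarm])]) = {q1, q2, q3, q4, q5, q6, q7}
q0 ∉ Sat(A[~alarm U EF ((req | start) -> E[(alarm & req) U alarm])]) = {q1, q2, q3, q4, q5, q6, q7}, so the formula does not hold at q0.

No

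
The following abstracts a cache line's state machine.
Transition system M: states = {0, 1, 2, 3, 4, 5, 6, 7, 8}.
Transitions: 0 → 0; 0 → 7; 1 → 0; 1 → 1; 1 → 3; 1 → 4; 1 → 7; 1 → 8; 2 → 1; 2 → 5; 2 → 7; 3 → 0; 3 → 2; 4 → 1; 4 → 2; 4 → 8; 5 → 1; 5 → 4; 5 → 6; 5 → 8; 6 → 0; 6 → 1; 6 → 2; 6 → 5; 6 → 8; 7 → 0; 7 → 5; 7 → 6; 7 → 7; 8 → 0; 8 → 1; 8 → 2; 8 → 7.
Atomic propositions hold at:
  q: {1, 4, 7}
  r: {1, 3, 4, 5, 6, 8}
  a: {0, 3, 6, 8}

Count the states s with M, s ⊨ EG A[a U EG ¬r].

Sat(¬r) = {0, 2, 7}
EG ¬r: greatest fixpoint, start Z0 = {0, 2, 7}, keep only states in Sat with some successor in Z. Already a fixed point.
Sat(EG ¬r) = {0, 2, 7}
A[a U EG ¬r]: least fixpoint, start Z0 = Sat(EG ¬r) = {0, 2, 7}, add states in Sat(a) with every successor in Z. Z1 = {0, 2, 3, 7}; fixed.
Sat(A[a U EG ¬r]) = {0, 2, 3, 7}
EG A[a U EG ¬r]: greatest fixpoint, start Z0 = {0, 2, 3, 7}, keep only states in Sat with some successor in Z. Already a fixed point.
Sat(EG A[a U EG ¬r]) = {0, 2, 3, 7}
|Sat(EG A[a U EG ¬r])| = |{0, 2, 3, 7}| = 4.

4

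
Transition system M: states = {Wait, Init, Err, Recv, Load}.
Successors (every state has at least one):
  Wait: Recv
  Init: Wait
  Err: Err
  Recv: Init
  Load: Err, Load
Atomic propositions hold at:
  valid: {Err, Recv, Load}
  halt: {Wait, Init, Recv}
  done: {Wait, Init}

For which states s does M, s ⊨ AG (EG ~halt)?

{Err, Load}

Sat(~halt) = {Err, Load}
EG ~halt: greatest fixpoint, start Z0 = {Err, Load}, keep only states in Sat with some successor in Z. Already a fixed point.
Sat(EG ~halt) = {Err, Load}
AG (EG ~halt): greatest fixpoint, start Z0 = {Err, Load}, keep only states in Sat with every successor in Z. Already a fixed point.
Sat(AG (EG ~halt)) = {Err, Load}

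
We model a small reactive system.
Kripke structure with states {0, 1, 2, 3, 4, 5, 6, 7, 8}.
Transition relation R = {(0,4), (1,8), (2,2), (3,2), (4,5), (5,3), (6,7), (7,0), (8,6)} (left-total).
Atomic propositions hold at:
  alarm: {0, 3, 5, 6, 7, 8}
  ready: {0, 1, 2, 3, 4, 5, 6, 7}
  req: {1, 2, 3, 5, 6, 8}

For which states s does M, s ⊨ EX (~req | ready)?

Sat(~req) = {0, 4, 7}
Sat(~req | ready) = {0, 1, 2, 3, 4, 5, 6, 7}
Sat(EX (~req | ready)) = {s : some successor in {0, 1, 2, 3, 4, 5, 6, 7}} = {0, 2, 3, 4, 5, 6, 7, 8}

{0, 2, 3, 4, 5, 6, 7, 8}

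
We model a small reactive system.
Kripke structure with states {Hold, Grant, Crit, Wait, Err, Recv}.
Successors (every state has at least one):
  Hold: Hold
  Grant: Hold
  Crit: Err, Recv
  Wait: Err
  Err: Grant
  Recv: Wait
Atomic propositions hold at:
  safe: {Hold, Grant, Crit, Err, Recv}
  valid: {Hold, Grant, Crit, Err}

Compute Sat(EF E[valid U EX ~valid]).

Sat(~valid) = {Wait, Recv}
Sat(EX ~valid) = {s : some successor in {Wait, Recv}} = {Crit, Recv}
E[valid U EX ~valid]: least fixpoint, start Z0 = Sat(EX ~valid) = {Crit, Recv}, add states in Sat(valid) with some successor in Z. Already a fixed point.
Sat(E[valid U EX ~valid]) = {Crit, Recv}
EF E[valid U EX ~valid]: least fixpoint, start Z0 = {Crit, Recv}, add states with some successor in Z. Already a fixed point.
Sat(EF E[valid U EX ~valid]) = {Crit, Recv}

{Crit, Recv}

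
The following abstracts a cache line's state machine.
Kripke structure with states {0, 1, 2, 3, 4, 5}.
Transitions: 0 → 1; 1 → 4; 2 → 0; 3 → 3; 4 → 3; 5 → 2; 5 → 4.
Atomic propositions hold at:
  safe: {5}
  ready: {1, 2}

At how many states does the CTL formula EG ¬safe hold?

5

Sat(¬safe) = {0, 1, 2, 3, 4}
EG ¬safe: greatest fixpoint, start Z0 = {0, 1, 2, 3, 4}, keep only states in Sat with some successor in Z. Already a fixed point.
Sat(EG ¬safe) = {0, 1, 2, 3, 4}
|Sat(EG ¬safe)| = |{0, 1, 2, 3, 4}| = 5.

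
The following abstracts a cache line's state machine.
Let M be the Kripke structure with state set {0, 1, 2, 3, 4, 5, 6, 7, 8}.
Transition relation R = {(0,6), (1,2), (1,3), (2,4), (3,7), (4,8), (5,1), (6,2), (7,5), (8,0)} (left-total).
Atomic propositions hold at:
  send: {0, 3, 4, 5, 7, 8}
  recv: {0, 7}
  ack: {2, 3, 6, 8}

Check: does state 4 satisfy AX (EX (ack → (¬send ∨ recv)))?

Yes

Sat(¬send) = {1, 2, 6}
Sat(¬send ∨ recv) = {0, 1, 2, 6, 7}
Sat(ack → (¬send ∨ recv)) = {0, 1, 2, 4, 5, 6, 7}
Sat(EX (ack → (¬send ∨ recv))) = {s : some successor in {0, 1, 2, 4, 5, 6, 7}} = {0, 1, 2, 3, 5, 6, 7, 8}
Sat(AX (EX (ack → (¬send ∨ recv)))) = {s : every successor in {0, 1, 2, 3, 5, 6, 7, 8}} = {0, 1, 3, 4, 5, 6, 7, 8}
4 ∈ Sat(AX (EX (ack → (¬send ∨ recv)))) = {0, 1, 3, 4, 5, 6, 7, 8}, so the formula holds at 4.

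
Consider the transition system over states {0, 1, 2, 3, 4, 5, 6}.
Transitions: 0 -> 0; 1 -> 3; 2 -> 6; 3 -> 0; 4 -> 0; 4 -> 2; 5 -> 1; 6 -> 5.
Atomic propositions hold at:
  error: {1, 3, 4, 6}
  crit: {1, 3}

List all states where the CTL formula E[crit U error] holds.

{1, 3, 4, 6}

E[crit U error]: least fixpoint, start Z0 = Sat(error) = {1, 3, 4, 6}, add states in Sat(crit) with some successor in Z. Already a fixed point.
Sat(E[crit U error]) = {1, 3, 4, 6}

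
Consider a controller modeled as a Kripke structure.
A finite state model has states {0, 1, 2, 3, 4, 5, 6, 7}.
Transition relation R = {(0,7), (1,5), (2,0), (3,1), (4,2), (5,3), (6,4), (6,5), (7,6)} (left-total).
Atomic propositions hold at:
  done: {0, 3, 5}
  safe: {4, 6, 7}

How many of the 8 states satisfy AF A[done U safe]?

5

A[done U safe]: least fixpoint, start Z0 = Sat(safe) = {4, 6, 7}, add states in Sat(done) with every successor in Z. Z1 = {0, 4, 6, 7}; fixed.
Sat(A[done U safe]) = {0, 4, 6, 7}
AF A[done U safe]: least fixpoint, start Z0 = {0, 4, 6, 7}, add states with every successor in Z. Z1 = {0, 2, 4, 6, 7}; fixed.
Sat(AF A[done U safe]) = {0, 2, 4, 6, 7}
|Sat(AF A[done U safe])| = |{0, 2, 4, 6, 7}| = 5.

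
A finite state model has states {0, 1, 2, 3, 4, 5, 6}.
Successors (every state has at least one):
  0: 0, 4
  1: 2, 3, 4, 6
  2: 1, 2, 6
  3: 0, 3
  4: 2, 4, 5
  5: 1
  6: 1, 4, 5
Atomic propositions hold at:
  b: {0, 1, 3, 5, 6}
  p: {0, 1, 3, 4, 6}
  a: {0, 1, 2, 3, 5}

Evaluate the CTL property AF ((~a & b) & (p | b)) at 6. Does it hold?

Sat(~a) = {4, 6}
Sat(~a & b) = {6}
Sat(p | b) = {0, 1, 3, 4, 5, 6}
Sat((~a & b) & (p | b)) = {6}
AF ((~a & b) & (p | b)): least fixpoint, start Z0 = {6}, add states with every successor in Z. Already a fixed point.
Sat(AF ((~a & b) & (p | b))) = {6}
6 ∈ Sat(AF ((~a & b) & (p | b))) = {6}, so the formula holds at 6.

Yes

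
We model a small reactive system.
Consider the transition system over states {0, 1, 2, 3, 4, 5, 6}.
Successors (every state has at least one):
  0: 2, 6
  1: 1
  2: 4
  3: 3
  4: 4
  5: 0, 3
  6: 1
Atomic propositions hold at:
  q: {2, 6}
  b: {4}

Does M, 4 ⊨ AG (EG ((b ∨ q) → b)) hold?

Yes

Sat(b ∨ q) = {2, 4, 6}
Sat((b ∨ q) → b) = {0, 1, 3, 4, 5}
EG ((b ∨ q) → b): greatest fixpoint, start Z0 = {0, 1, 3, 4, 5}, keep only states in Sat with some successor in Z. Z1 = {1, 3, 4, 5}; fixed.
Sat(EG ((b ∨ q) → b)) = {1, 3, 4, 5}
AG (EG ((b ∨ q) → b)): greatest fixpoint, start Z0 = {1, 3, 4, 5}, keep only states in Sat with every successor in Z. Z1 = {1, 3, 4}; fixed.
Sat(AG (EG ((b ∨ q) → b))) = {1, 3, 4}
4 ∈ Sat(AG (EG ((b ∨ q) → b))) = {1, 3, 4}, so the formula holds at 4.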